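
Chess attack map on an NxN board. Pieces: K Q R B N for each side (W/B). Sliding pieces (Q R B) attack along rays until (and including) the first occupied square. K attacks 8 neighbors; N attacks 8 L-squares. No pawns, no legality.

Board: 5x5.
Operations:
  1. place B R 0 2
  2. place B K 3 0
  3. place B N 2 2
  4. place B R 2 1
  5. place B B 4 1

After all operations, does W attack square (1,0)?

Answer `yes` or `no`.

Answer: no

Derivation:
Op 1: place BR@(0,2)
Op 2: place BK@(3,0)
Op 3: place BN@(2,2)
Op 4: place BR@(2,1)
Op 5: place BB@(4,1)
Per-piece attacks for W:
W attacks (1,0): no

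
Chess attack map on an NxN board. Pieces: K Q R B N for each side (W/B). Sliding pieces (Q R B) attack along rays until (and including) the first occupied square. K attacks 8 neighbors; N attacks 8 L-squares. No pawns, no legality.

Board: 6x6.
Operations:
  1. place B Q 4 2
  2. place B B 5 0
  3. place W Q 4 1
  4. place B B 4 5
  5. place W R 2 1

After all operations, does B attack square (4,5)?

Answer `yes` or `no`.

Op 1: place BQ@(4,2)
Op 2: place BB@(5,0)
Op 3: place WQ@(4,1)
Op 4: place BB@(4,5)
Op 5: place WR@(2,1)
Per-piece attacks for B:
  BQ@(4,2): attacks (4,3) (4,4) (4,5) (4,1) (5,2) (3,2) (2,2) (1,2) (0,2) (5,3) (5,1) (3,3) (2,4) (1,5) (3,1) (2,0) [ray(0,1) blocked at (4,5); ray(0,-1) blocked at (4,1)]
  BB@(4,5): attacks (5,4) (3,4) (2,3) (1,2) (0,1)
  BB@(5,0): attacks (4,1) [ray(-1,1) blocked at (4,1)]
B attacks (4,5): yes

Answer: yes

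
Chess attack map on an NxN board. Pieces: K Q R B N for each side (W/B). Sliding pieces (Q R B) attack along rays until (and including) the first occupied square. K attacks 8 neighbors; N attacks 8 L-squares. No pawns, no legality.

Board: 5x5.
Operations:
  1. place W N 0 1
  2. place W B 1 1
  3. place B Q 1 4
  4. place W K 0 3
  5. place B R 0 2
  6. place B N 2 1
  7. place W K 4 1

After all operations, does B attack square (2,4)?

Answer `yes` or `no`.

Op 1: place WN@(0,1)
Op 2: place WB@(1,1)
Op 3: place BQ@(1,4)
Op 4: place WK@(0,3)
Op 5: place BR@(0,2)
Op 6: place BN@(2,1)
Op 7: place WK@(4,1)
Per-piece attacks for B:
  BR@(0,2): attacks (0,3) (0,1) (1,2) (2,2) (3,2) (4,2) [ray(0,1) blocked at (0,3); ray(0,-1) blocked at (0,1)]
  BQ@(1,4): attacks (1,3) (1,2) (1,1) (2,4) (3,4) (4,4) (0,4) (2,3) (3,2) (4,1) (0,3) [ray(0,-1) blocked at (1,1); ray(1,-1) blocked at (4,1); ray(-1,-1) blocked at (0,3)]
  BN@(2,1): attacks (3,3) (4,2) (1,3) (0,2) (4,0) (0,0)
B attacks (2,4): yes

Answer: yes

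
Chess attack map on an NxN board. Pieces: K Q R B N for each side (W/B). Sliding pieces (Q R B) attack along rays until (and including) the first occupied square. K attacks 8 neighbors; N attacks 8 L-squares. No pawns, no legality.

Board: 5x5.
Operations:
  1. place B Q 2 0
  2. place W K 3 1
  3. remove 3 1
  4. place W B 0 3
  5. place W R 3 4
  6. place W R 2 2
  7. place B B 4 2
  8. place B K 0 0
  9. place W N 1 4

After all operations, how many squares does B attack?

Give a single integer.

Answer: 14

Derivation:
Op 1: place BQ@(2,0)
Op 2: place WK@(3,1)
Op 3: remove (3,1)
Op 4: place WB@(0,3)
Op 5: place WR@(3,4)
Op 6: place WR@(2,2)
Op 7: place BB@(4,2)
Op 8: place BK@(0,0)
Op 9: place WN@(1,4)
Per-piece attacks for B:
  BK@(0,0): attacks (0,1) (1,0) (1,1)
  BQ@(2,0): attacks (2,1) (2,2) (3,0) (4,0) (1,0) (0,0) (3,1) (4,2) (1,1) (0,2) [ray(0,1) blocked at (2,2); ray(-1,0) blocked at (0,0); ray(1,1) blocked at (4,2)]
  BB@(4,2): attacks (3,3) (2,4) (3,1) (2,0) [ray(-1,-1) blocked at (2,0)]
Union (14 distinct): (0,0) (0,1) (0,2) (1,0) (1,1) (2,0) (2,1) (2,2) (2,4) (3,0) (3,1) (3,3) (4,0) (4,2)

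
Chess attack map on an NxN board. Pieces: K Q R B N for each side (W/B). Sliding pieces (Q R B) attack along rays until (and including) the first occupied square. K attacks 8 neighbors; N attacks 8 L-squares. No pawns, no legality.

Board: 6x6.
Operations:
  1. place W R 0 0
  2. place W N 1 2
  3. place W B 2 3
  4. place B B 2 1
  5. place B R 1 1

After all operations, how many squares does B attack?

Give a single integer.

Op 1: place WR@(0,0)
Op 2: place WN@(1,2)
Op 3: place WB@(2,3)
Op 4: place BB@(2,1)
Op 5: place BR@(1,1)
Per-piece attacks for B:
  BR@(1,1): attacks (1,2) (1,0) (2,1) (0,1) [ray(0,1) blocked at (1,2); ray(1,0) blocked at (2,1)]
  BB@(2,1): attacks (3,2) (4,3) (5,4) (3,0) (1,2) (1,0) [ray(-1,1) blocked at (1,2)]
Union (8 distinct): (0,1) (1,0) (1,2) (2,1) (3,0) (3,2) (4,3) (5,4)

Answer: 8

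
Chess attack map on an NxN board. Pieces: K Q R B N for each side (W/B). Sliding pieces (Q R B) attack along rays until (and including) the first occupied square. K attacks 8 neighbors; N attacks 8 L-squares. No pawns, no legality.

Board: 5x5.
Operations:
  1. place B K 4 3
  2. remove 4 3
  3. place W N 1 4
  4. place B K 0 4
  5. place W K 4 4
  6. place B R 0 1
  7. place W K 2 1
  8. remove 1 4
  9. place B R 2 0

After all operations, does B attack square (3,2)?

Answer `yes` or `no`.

Op 1: place BK@(4,3)
Op 2: remove (4,3)
Op 3: place WN@(1,4)
Op 4: place BK@(0,4)
Op 5: place WK@(4,4)
Op 6: place BR@(0,1)
Op 7: place WK@(2,1)
Op 8: remove (1,4)
Op 9: place BR@(2,0)
Per-piece attacks for B:
  BR@(0,1): attacks (0,2) (0,3) (0,4) (0,0) (1,1) (2,1) [ray(0,1) blocked at (0,4); ray(1,0) blocked at (2,1)]
  BK@(0,4): attacks (0,3) (1,4) (1,3)
  BR@(2,0): attacks (2,1) (3,0) (4,0) (1,0) (0,0) [ray(0,1) blocked at (2,1)]
B attacks (3,2): no

Answer: no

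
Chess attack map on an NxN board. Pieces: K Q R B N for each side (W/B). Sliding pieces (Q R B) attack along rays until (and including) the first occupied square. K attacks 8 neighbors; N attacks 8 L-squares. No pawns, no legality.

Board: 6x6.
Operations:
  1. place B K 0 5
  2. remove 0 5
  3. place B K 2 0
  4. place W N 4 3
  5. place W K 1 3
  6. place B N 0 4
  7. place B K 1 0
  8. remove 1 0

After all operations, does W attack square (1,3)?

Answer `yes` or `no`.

Op 1: place BK@(0,5)
Op 2: remove (0,5)
Op 3: place BK@(2,0)
Op 4: place WN@(4,3)
Op 5: place WK@(1,3)
Op 6: place BN@(0,4)
Op 7: place BK@(1,0)
Op 8: remove (1,0)
Per-piece attacks for W:
  WK@(1,3): attacks (1,4) (1,2) (2,3) (0,3) (2,4) (2,2) (0,4) (0,2)
  WN@(4,3): attacks (5,5) (3,5) (2,4) (5,1) (3,1) (2,2)
W attacks (1,3): no

Answer: no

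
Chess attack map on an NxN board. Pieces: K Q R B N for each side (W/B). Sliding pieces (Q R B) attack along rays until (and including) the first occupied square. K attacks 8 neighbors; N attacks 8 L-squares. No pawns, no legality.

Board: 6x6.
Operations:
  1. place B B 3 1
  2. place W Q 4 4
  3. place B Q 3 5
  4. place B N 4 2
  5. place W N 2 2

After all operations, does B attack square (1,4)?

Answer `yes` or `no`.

Answer: no

Derivation:
Op 1: place BB@(3,1)
Op 2: place WQ@(4,4)
Op 3: place BQ@(3,5)
Op 4: place BN@(4,2)
Op 5: place WN@(2,2)
Per-piece attacks for B:
  BB@(3,1): attacks (4,2) (4,0) (2,2) (2,0) [ray(1,1) blocked at (4,2); ray(-1,1) blocked at (2,2)]
  BQ@(3,5): attacks (3,4) (3,3) (3,2) (3,1) (4,5) (5,5) (2,5) (1,5) (0,5) (4,4) (2,4) (1,3) (0,2) [ray(0,-1) blocked at (3,1); ray(1,-1) blocked at (4,4)]
  BN@(4,2): attacks (5,4) (3,4) (2,3) (5,0) (3,0) (2,1)
B attacks (1,4): no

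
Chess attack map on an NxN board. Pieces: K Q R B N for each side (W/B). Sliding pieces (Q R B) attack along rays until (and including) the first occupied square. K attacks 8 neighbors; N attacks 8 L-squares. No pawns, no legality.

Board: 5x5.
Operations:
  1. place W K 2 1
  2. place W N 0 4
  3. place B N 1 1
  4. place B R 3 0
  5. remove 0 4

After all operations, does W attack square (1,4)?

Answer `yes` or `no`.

Answer: no

Derivation:
Op 1: place WK@(2,1)
Op 2: place WN@(0,4)
Op 3: place BN@(1,1)
Op 4: place BR@(3,0)
Op 5: remove (0,4)
Per-piece attacks for W:
  WK@(2,1): attacks (2,2) (2,0) (3,1) (1,1) (3,2) (3,0) (1,2) (1,0)
W attacks (1,4): no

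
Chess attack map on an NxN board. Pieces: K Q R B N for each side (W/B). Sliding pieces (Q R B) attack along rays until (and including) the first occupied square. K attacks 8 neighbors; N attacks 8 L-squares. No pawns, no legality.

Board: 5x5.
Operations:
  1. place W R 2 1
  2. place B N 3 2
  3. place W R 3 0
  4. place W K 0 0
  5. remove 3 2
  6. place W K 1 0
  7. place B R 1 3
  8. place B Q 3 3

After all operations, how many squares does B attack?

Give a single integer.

Answer: 18

Derivation:
Op 1: place WR@(2,1)
Op 2: place BN@(3,2)
Op 3: place WR@(3,0)
Op 4: place WK@(0,0)
Op 5: remove (3,2)
Op 6: place WK@(1,0)
Op 7: place BR@(1,3)
Op 8: place BQ@(3,3)
Per-piece attacks for B:
  BR@(1,3): attacks (1,4) (1,2) (1,1) (1,0) (2,3) (3,3) (0,3) [ray(0,-1) blocked at (1,0); ray(1,0) blocked at (3,3)]
  BQ@(3,3): attacks (3,4) (3,2) (3,1) (3,0) (4,3) (2,3) (1,3) (4,4) (4,2) (2,4) (2,2) (1,1) (0,0) [ray(0,-1) blocked at (3,0); ray(-1,0) blocked at (1,3); ray(-1,-1) blocked at (0,0)]
Union (18 distinct): (0,0) (0,3) (1,0) (1,1) (1,2) (1,3) (1,4) (2,2) (2,3) (2,4) (3,0) (3,1) (3,2) (3,3) (3,4) (4,2) (4,3) (4,4)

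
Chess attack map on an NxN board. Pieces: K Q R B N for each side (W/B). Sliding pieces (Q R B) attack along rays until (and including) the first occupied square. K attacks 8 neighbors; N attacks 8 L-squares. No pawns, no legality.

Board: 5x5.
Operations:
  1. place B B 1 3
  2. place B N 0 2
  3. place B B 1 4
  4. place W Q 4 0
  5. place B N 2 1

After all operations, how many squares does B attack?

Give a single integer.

Answer: 17

Derivation:
Op 1: place BB@(1,3)
Op 2: place BN@(0,2)
Op 3: place BB@(1,4)
Op 4: place WQ@(4,0)
Op 5: place BN@(2,1)
Per-piece attacks for B:
  BN@(0,2): attacks (1,4) (2,3) (1,0) (2,1)
  BB@(1,3): attacks (2,4) (2,2) (3,1) (4,0) (0,4) (0,2) [ray(1,-1) blocked at (4,0); ray(-1,-1) blocked at (0,2)]
  BB@(1,4): attacks (2,3) (3,2) (4,1) (0,3)
  BN@(2,1): attacks (3,3) (4,2) (1,3) (0,2) (4,0) (0,0)
Union (17 distinct): (0,0) (0,2) (0,3) (0,4) (1,0) (1,3) (1,4) (2,1) (2,2) (2,3) (2,4) (3,1) (3,2) (3,3) (4,0) (4,1) (4,2)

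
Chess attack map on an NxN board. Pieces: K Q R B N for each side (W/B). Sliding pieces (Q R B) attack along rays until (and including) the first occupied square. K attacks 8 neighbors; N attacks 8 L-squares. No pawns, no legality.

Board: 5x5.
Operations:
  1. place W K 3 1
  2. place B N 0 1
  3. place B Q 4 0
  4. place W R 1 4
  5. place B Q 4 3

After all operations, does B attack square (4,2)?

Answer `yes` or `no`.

Answer: yes

Derivation:
Op 1: place WK@(3,1)
Op 2: place BN@(0,1)
Op 3: place BQ@(4,0)
Op 4: place WR@(1,4)
Op 5: place BQ@(4,3)
Per-piece attacks for B:
  BN@(0,1): attacks (1,3) (2,2) (2,0)
  BQ@(4,0): attacks (4,1) (4,2) (4,3) (3,0) (2,0) (1,0) (0,0) (3,1) [ray(0,1) blocked at (4,3); ray(-1,1) blocked at (3,1)]
  BQ@(4,3): attacks (4,4) (4,2) (4,1) (4,0) (3,3) (2,3) (1,3) (0,3) (3,4) (3,2) (2,1) (1,0) [ray(0,-1) blocked at (4,0)]
B attacks (4,2): yes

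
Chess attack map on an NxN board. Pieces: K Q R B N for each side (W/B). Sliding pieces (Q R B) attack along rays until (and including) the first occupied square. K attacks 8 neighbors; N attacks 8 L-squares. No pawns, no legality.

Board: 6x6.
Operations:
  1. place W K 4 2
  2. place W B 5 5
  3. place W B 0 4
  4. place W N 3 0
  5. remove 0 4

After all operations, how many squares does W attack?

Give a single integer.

Op 1: place WK@(4,2)
Op 2: place WB@(5,5)
Op 3: place WB@(0,4)
Op 4: place WN@(3,0)
Op 5: remove (0,4)
Per-piece attacks for W:
  WN@(3,0): attacks (4,2) (5,1) (2,2) (1,1)
  WK@(4,2): attacks (4,3) (4,1) (5,2) (3,2) (5,3) (5,1) (3,3) (3,1)
  WB@(5,5): attacks (4,4) (3,3) (2,2) (1,1) (0,0)
Union (13 distinct): (0,0) (1,1) (2,2) (3,1) (3,2) (3,3) (4,1) (4,2) (4,3) (4,4) (5,1) (5,2) (5,3)

Answer: 13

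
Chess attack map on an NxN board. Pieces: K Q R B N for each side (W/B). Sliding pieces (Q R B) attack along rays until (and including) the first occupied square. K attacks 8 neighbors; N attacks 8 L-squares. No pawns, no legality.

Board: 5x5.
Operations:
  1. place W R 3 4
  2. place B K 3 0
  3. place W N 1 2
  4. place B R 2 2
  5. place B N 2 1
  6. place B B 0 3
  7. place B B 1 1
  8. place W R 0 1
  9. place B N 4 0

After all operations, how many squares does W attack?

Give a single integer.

Answer: 13

Derivation:
Op 1: place WR@(3,4)
Op 2: place BK@(3,0)
Op 3: place WN@(1,2)
Op 4: place BR@(2,2)
Op 5: place BN@(2,1)
Op 6: place BB@(0,3)
Op 7: place BB@(1,1)
Op 8: place WR@(0,1)
Op 9: place BN@(4,0)
Per-piece attacks for W:
  WR@(0,1): attacks (0,2) (0,3) (0,0) (1,1) [ray(0,1) blocked at (0,3); ray(1,0) blocked at (1,1)]
  WN@(1,2): attacks (2,4) (3,3) (0,4) (2,0) (3,1) (0,0)
  WR@(3,4): attacks (3,3) (3,2) (3,1) (3,0) (4,4) (2,4) (1,4) (0,4) [ray(0,-1) blocked at (3,0)]
Union (13 distinct): (0,0) (0,2) (0,3) (0,4) (1,1) (1,4) (2,0) (2,4) (3,0) (3,1) (3,2) (3,3) (4,4)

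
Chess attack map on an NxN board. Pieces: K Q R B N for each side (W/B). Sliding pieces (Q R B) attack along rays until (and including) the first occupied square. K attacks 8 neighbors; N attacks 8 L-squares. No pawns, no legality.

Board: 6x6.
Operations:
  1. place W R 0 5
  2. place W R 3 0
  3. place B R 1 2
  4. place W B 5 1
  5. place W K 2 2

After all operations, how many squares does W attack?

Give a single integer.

Answer: 25

Derivation:
Op 1: place WR@(0,5)
Op 2: place WR@(3,0)
Op 3: place BR@(1,2)
Op 4: place WB@(5,1)
Op 5: place WK@(2,2)
Per-piece attacks for W:
  WR@(0,5): attacks (0,4) (0,3) (0,2) (0,1) (0,0) (1,5) (2,5) (3,5) (4,5) (5,5)
  WK@(2,2): attacks (2,3) (2,1) (3,2) (1,2) (3,3) (3,1) (1,3) (1,1)
  WR@(3,0): attacks (3,1) (3,2) (3,3) (3,4) (3,5) (4,0) (5,0) (2,0) (1,0) (0,0)
  WB@(5,1): attacks (4,2) (3,3) (2,4) (1,5) (4,0)
Union (25 distinct): (0,0) (0,1) (0,2) (0,3) (0,4) (1,0) (1,1) (1,2) (1,3) (1,5) (2,0) (2,1) (2,3) (2,4) (2,5) (3,1) (3,2) (3,3) (3,4) (3,5) (4,0) (4,2) (4,5) (5,0) (5,5)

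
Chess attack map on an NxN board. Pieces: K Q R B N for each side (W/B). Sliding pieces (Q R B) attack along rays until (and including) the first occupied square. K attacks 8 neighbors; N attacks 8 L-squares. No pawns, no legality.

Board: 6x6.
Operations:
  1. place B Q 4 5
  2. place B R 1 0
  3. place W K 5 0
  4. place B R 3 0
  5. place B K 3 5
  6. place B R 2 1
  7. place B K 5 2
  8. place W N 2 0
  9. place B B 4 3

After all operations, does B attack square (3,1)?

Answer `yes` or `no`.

Answer: yes

Derivation:
Op 1: place BQ@(4,5)
Op 2: place BR@(1,0)
Op 3: place WK@(5,0)
Op 4: place BR@(3,0)
Op 5: place BK@(3,5)
Op 6: place BR@(2,1)
Op 7: place BK@(5,2)
Op 8: place WN@(2,0)
Op 9: place BB@(4,3)
Per-piece attacks for B:
  BR@(1,0): attacks (1,1) (1,2) (1,3) (1,4) (1,5) (2,0) (0,0) [ray(1,0) blocked at (2,0)]
  BR@(2,1): attacks (2,2) (2,3) (2,4) (2,5) (2,0) (3,1) (4,1) (5,1) (1,1) (0,1) [ray(0,-1) blocked at (2,0)]
  BR@(3,0): attacks (3,1) (3,2) (3,3) (3,4) (3,5) (4,0) (5,0) (2,0) [ray(0,1) blocked at (3,5); ray(1,0) blocked at (5,0); ray(-1,0) blocked at (2,0)]
  BK@(3,5): attacks (3,4) (4,5) (2,5) (4,4) (2,4)
  BB@(4,3): attacks (5,4) (5,2) (3,4) (2,5) (3,2) (2,1) [ray(1,-1) blocked at (5,2); ray(-1,-1) blocked at (2,1)]
  BQ@(4,5): attacks (4,4) (4,3) (5,5) (3,5) (5,4) (3,4) (2,3) (1,2) (0,1) [ray(0,-1) blocked at (4,3); ray(-1,0) blocked at (3,5)]
  BK@(5,2): attacks (5,3) (5,1) (4,2) (4,3) (4,1)
B attacks (3,1): yes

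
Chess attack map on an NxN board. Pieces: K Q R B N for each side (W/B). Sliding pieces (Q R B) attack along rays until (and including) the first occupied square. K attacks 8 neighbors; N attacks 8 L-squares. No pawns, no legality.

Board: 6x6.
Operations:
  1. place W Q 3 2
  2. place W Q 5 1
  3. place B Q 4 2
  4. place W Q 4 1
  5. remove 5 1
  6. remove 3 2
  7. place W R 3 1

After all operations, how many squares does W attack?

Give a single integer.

Answer: 18

Derivation:
Op 1: place WQ@(3,2)
Op 2: place WQ@(5,1)
Op 3: place BQ@(4,2)
Op 4: place WQ@(4,1)
Op 5: remove (5,1)
Op 6: remove (3,2)
Op 7: place WR@(3,1)
Per-piece attacks for W:
  WR@(3,1): attacks (3,2) (3,3) (3,4) (3,5) (3,0) (4,1) (2,1) (1,1) (0,1) [ray(1,0) blocked at (4,1)]
  WQ@(4,1): attacks (4,2) (4,0) (5,1) (3,1) (5,2) (5,0) (3,2) (2,3) (1,4) (0,5) (3,0) [ray(0,1) blocked at (4,2); ray(-1,0) blocked at (3,1)]
Union (18 distinct): (0,1) (0,5) (1,1) (1,4) (2,1) (2,3) (3,0) (3,1) (3,2) (3,3) (3,4) (3,5) (4,0) (4,1) (4,2) (5,0) (5,1) (5,2)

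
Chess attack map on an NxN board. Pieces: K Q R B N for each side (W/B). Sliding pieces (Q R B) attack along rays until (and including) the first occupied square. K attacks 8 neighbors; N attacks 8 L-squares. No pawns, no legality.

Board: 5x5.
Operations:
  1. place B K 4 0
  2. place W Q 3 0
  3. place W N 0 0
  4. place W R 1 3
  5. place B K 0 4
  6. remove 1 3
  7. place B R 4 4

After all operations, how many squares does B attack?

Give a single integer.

Answer: 12

Derivation:
Op 1: place BK@(4,0)
Op 2: place WQ@(3,0)
Op 3: place WN@(0,0)
Op 4: place WR@(1,3)
Op 5: place BK@(0,4)
Op 6: remove (1,3)
Op 7: place BR@(4,4)
Per-piece attacks for B:
  BK@(0,4): attacks (0,3) (1,4) (1,3)
  BK@(4,0): attacks (4,1) (3,0) (3,1)
  BR@(4,4): attacks (4,3) (4,2) (4,1) (4,0) (3,4) (2,4) (1,4) (0,4) [ray(0,-1) blocked at (4,0); ray(-1,0) blocked at (0,4)]
Union (12 distinct): (0,3) (0,4) (1,3) (1,4) (2,4) (3,0) (3,1) (3,4) (4,0) (4,1) (4,2) (4,3)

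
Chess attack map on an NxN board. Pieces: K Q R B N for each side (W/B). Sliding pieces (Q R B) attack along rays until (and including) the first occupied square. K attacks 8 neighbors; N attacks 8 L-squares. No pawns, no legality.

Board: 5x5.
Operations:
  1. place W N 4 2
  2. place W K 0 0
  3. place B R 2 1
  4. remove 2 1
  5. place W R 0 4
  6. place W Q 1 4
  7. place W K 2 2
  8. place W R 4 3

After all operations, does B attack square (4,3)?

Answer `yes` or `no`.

Op 1: place WN@(4,2)
Op 2: place WK@(0,0)
Op 3: place BR@(2,1)
Op 4: remove (2,1)
Op 5: place WR@(0,4)
Op 6: place WQ@(1,4)
Op 7: place WK@(2,2)
Op 8: place WR@(4,3)
Per-piece attacks for B:
B attacks (4,3): no

Answer: no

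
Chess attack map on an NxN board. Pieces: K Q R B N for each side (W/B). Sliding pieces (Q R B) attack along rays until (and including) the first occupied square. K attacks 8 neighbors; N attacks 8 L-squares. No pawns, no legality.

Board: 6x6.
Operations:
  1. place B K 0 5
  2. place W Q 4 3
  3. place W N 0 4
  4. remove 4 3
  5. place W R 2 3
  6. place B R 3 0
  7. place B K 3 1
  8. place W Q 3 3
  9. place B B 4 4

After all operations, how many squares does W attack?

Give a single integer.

Answer: 22

Derivation:
Op 1: place BK@(0,5)
Op 2: place WQ@(4,3)
Op 3: place WN@(0,4)
Op 4: remove (4,3)
Op 5: place WR@(2,3)
Op 6: place BR@(3,0)
Op 7: place BK@(3,1)
Op 8: place WQ@(3,3)
Op 9: place BB@(4,4)
Per-piece attacks for W:
  WN@(0,4): attacks (2,5) (1,2) (2,3)
  WR@(2,3): attacks (2,4) (2,5) (2,2) (2,1) (2,0) (3,3) (1,3) (0,3) [ray(1,0) blocked at (3,3)]
  WQ@(3,3): attacks (3,4) (3,5) (3,2) (3,1) (4,3) (5,3) (2,3) (4,4) (4,2) (5,1) (2,4) (1,5) (2,2) (1,1) (0,0) [ray(0,-1) blocked at (3,1); ray(-1,0) blocked at (2,3); ray(1,1) blocked at (4,4)]
Union (22 distinct): (0,0) (0,3) (1,1) (1,2) (1,3) (1,5) (2,0) (2,1) (2,2) (2,3) (2,4) (2,5) (3,1) (3,2) (3,3) (3,4) (3,5) (4,2) (4,3) (4,4) (5,1) (5,3)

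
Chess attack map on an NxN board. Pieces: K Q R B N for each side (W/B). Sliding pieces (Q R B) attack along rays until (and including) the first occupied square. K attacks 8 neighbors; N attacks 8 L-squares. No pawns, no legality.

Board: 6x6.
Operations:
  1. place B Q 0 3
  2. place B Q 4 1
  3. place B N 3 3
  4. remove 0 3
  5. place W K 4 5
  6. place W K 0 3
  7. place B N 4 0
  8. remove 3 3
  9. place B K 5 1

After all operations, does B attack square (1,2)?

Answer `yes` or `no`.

Answer: no

Derivation:
Op 1: place BQ@(0,3)
Op 2: place BQ@(4,1)
Op 3: place BN@(3,3)
Op 4: remove (0,3)
Op 5: place WK@(4,5)
Op 6: place WK@(0,3)
Op 7: place BN@(4,0)
Op 8: remove (3,3)
Op 9: place BK@(5,1)
Per-piece attacks for B:
  BN@(4,0): attacks (5,2) (3,2) (2,1)
  BQ@(4,1): attacks (4,2) (4,3) (4,4) (4,5) (4,0) (5,1) (3,1) (2,1) (1,1) (0,1) (5,2) (5,0) (3,2) (2,3) (1,4) (0,5) (3,0) [ray(0,1) blocked at (4,5); ray(0,-1) blocked at (4,0); ray(1,0) blocked at (5,1)]
  BK@(5,1): attacks (5,2) (5,0) (4,1) (4,2) (4,0)
B attacks (1,2): no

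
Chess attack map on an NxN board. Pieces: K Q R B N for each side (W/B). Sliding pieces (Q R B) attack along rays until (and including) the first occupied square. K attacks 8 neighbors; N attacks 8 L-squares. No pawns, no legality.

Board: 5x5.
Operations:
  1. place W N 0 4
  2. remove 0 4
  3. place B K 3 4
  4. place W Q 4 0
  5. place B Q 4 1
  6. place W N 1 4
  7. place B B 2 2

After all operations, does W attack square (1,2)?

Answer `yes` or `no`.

Answer: no

Derivation:
Op 1: place WN@(0,4)
Op 2: remove (0,4)
Op 3: place BK@(3,4)
Op 4: place WQ@(4,0)
Op 5: place BQ@(4,1)
Op 6: place WN@(1,4)
Op 7: place BB@(2,2)
Per-piece attacks for W:
  WN@(1,4): attacks (2,2) (3,3) (0,2)
  WQ@(4,0): attacks (4,1) (3,0) (2,0) (1,0) (0,0) (3,1) (2,2) [ray(0,1) blocked at (4,1); ray(-1,1) blocked at (2,2)]
W attacks (1,2): no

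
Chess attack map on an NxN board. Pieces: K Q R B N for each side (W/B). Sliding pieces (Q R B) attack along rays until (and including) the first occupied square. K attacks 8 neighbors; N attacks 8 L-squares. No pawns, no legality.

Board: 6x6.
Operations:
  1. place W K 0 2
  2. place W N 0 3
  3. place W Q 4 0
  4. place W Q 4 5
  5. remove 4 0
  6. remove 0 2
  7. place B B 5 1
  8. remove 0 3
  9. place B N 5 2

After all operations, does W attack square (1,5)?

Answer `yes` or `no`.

Answer: yes

Derivation:
Op 1: place WK@(0,2)
Op 2: place WN@(0,3)
Op 3: place WQ@(4,0)
Op 4: place WQ@(4,5)
Op 5: remove (4,0)
Op 6: remove (0,2)
Op 7: place BB@(5,1)
Op 8: remove (0,3)
Op 9: place BN@(5,2)
Per-piece attacks for W:
  WQ@(4,5): attacks (4,4) (4,3) (4,2) (4,1) (4,0) (5,5) (3,5) (2,5) (1,5) (0,5) (5,4) (3,4) (2,3) (1,2) (0,1)
W attacks (1,5): yes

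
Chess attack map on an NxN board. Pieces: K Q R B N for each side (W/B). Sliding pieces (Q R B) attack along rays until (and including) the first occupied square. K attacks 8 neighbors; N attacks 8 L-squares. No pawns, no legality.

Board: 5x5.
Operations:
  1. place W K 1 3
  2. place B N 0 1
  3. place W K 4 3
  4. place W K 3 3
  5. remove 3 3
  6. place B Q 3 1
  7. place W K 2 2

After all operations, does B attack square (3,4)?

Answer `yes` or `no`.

Answer: yes

Derivation:
Op 1: place WK@(1,3)
Op 2: place BN@(0,1)
Op 3: place WK@(4,3)
Op 4: place WK@(3,3)
Op 5: remove (3,3)
Op 6: place BQ@(3,1)
Op 7: place WK@(2,2)
Per-piece attacks for B:
  BN@(0,1): attacks (1,3) (2,2) (2,0)
  BQ@(3,1): attacks (3,2) (3,3) (3,4) (3,0) (4,1) (2,1) (1,1) (0,1) (4,2) (4,0) (2,2) (2,0) [ray(-1,0) blocked at (0,1); ray(-1,1) blocked at (2,2)]
B attacks (3,4): yes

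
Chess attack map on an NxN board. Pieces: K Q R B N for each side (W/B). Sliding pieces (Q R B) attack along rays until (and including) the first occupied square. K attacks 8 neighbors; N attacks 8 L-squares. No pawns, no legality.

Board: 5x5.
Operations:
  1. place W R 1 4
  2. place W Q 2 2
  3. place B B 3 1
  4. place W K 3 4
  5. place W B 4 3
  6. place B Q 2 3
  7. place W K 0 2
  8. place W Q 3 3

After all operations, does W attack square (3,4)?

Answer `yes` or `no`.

Answer: yes

Derivation:
Op 1: place WR@(1,4)
Op 2: place WQ@(2,2)
Op 3: place BB@(3,1)
Op 4: place WK@(3,4)
Op 5: place WB@(4,3)
Op 6: place BQ@(2,3)
Op 7: place WK@(0,2)
Op 8: place WQ@(3,3)
Per-piece attacks for W:
  WK@(0,2): attacks (0,3) (0,1) (1,2) (1,3) (1,1)
  WR@(1,4): attacks (1,3) (1,2) (1,1) (1,0) (2,4) (3,4) (0,4) [ray(1,0) blocked at (3,4)]
  WQ@(2,2): attacks (2,3) (2,1) (2,0) (3,2) (4,2) (1,2) (0,2) (3,3) (3,1) (1,3) (0,4) (1,1) (0,0) [ray(0,1) blocked at (2,3); ray(-1,0) blocked at (0,2); ray(1,1) blocked at (3,3); ray(1,-1) blocked at (3,1)]
  WQ@(3,3): attacks (3,4) (3,2) (3,1) (4,3) (2,3) (4,4) (4,2) (2,4) (2,2) [ray(0,1) blocked at (3,4); ray(0,-1) blocked at (3,1); ray(1,0) blocked at (4,3); ray(-1,0) blocked at (2,3); ray(-1,-1) blocked at (2,2)]
  WK@(3,4): attacks (3,3) (4,4) (2,4) (4,3) (2,3)
  WB@(4,3): attacks (3,4) (3,2) (2,1) (1,0) [ray(-1,1) blocked at (3,4)]
W attacks (3,4): yes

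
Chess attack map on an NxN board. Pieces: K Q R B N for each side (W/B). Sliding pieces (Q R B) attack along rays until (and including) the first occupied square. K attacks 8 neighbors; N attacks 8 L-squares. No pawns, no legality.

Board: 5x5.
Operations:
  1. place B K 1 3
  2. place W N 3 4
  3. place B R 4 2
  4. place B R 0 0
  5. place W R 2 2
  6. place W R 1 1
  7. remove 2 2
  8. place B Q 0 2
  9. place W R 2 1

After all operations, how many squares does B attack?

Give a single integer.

Answer: 21

Derivation:
Op 1: place BK@(1,3)
Op 2: place WN@(3,4)
Op 3: place BR@(4,2)
Op 4: place BR@(0,0)
Op 5: place WR@(2,2)
Op 6: place WR@(1,1)
Op 7: remove (2,2)
Op 8: place BQ@(0,2)
Op 9: place WR@(2,1)
Per-piece attacks for B:
  BR@(0,0): attacks (0,1) (0,2) (1,0) (2,0) (3,0) (4,0) [ray(0,1) blocked at (0,2)]
  BQ@(0,2): attacks (0,3) (0,4) (0,1) (0,0) (1,2) (2,2) (3,2) (4,2) (1,3) (1,1) [ray(0,-1) blocked at (0,0); ray(1,0) blocked at (4,2); ray(1,1) blocked at (1,3); ray(1,-1) blocked at (1,1)]
  BK@(1,3): attacks (1,4) (1,2) (2,3) (0,3) (2,4) (2,2) (0,4) (0,2)
  BR@(4,2): attacks (4,3) (4,4) (4,1) (4,0) (3,2) (2,2) (1,2) (0,2) [ray(-1,0) blocked at (0,2)]
Union (21 distinct): (0,0) (0,1) (0,2) (0,3) (0,4) (1,0) (1,1) (1,2) (1,3) (1,4) (2,0) (2,2) (2,3) (2,4) (3,0) (3,2) (4,0) (4,1) (4,2) (4,3) (4,4)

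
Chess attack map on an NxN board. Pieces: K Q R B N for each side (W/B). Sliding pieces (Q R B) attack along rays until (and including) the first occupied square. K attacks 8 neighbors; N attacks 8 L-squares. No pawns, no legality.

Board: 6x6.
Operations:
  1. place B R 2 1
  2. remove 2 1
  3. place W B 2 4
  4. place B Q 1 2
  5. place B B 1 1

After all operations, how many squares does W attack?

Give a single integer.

Op 1: place BR@(2,1)
Op 2: remove (2,1)
Op 3: place WB@(2,4)
Op 4: place BQ@(1,2)
Op 5: place BB@(1,1)
Per-piece attacks for W:
  WB@(2,4): attacks (3,5) (3,3) (4,2) (5,1) (1,5) (1,3) (0,2)
Union (7 distinct): (0,2) (1,3) (1,5) (3,3) (3,5) (4,2) (5,1)

Answer: 7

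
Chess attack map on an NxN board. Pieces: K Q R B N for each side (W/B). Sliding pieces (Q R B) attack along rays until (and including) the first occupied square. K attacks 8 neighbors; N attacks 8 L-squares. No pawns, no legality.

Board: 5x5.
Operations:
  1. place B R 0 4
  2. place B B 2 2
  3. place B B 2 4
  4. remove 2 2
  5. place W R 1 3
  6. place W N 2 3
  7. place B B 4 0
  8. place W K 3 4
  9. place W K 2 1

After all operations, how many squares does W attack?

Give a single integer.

Answer: 18

Derivation:
Op 1: place BR@(0,4)
Op 2: place BB@(2,2)
Op 3: place BB@(2,4)
Op 4: remove (2,2)
Op 5: place WR@(1,3)
Op 6: place WN@(2,3)
Op 7: place BB@(4,0)
Op 8: place WK@(3,4)
Op 9: place WK@(2,1)
Per-piece attacks for W:
  WR@(1,3): attacks (1,4) (1,2) (1,1) (1,0) (2,3) (0,3) [ray(1,0) blocked at (2,3)]
  WK@(2,1): attacks (2,2) (2,0) (3,1) (1,1) (3,2) (3,0) (1,2) (1,0)
  WN@(2,3): attacks (4,4) (0,4) (3,1) (4,2) (1,1) (0,2)
  WK@(3,4): attacks (3,3) (4,4) (2,4) (4,3) (2,3)
Union (18 distinct): (0,2) (0,3) (0,4) (1,0) (1,1) (1,2) (1,4) (2,0) (2,2) (2,3) (2,4) (3,0) (3,1) (3,2) (3,3) (4,2) (4,3) (4,4)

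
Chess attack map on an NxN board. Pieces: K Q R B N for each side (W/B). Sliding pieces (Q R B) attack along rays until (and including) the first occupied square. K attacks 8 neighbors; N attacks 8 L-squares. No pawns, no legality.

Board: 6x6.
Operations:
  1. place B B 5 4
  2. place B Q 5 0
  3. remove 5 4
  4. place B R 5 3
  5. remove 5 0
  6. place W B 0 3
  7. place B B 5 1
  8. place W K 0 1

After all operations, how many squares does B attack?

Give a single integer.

Op 1: place BB@(5,4)
Op 2: place BQ@(5,0)
Op 3: remove (5,4)
Op 4: place BR@(5,3)
Op 5: remove (5,0)
Op 6: place WB@(0,3)
Op 7: place BB@(5,1)
Op 8: place WK@(0,1)
Per-piece attacks for B:
  BB@(5,1): attacks (4,2) (3,3) (2,4) (1,5) (4,0)
  BR@(5,3): attacks (5,4) (5,5) (5,2) (5,1) (4,3) (3,3) (2,3) (1,3) (0,3) [ray(0,-1) blocked at (5,1); ray(-1,0) blocked at (0,3)]
Union (13 distinct): (0,3) (1,3) (1,5) (2,3) (2,4) (3,3) (4,0) (4,2) (4,3) (5,1) (5,2) (5,4) (5,5)

Answer: 13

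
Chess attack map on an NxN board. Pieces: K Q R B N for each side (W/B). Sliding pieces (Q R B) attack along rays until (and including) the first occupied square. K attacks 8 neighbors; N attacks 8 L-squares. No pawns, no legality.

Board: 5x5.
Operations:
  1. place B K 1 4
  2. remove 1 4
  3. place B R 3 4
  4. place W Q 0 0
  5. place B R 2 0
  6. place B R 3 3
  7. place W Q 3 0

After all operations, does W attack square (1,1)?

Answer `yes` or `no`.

Answer: yes

Derivation:
Op 1: place BK@(1,4)
Op 2: remove (1,4)
Op 3: place BR@(3,4)
Op 4: place WQ@(0,0)
Op 5: place BR@(2,0)
Op 6: place BR@(3,3)
Op 7: place WQ@(3,0)
Per-piece attacks for W:
  WQ@(0,0): attacks (0,1) (0,2) (0,3) (0,4) (1,0) (2,0) (1,1) (2,2) (3,3) [ray(1,0) blocked at (2,0); ray(1,1) blocked at (3,3)]
  WQ@(3,0): attacks (3,1) (3,2) (3,3) (4,0) (2,0) (4,1) (2,1) (1,2) (0,3) [ray(0,1) blocked at (3,3); ray(-1,0) blocked at (2,0)]
W attacks (1,1): yes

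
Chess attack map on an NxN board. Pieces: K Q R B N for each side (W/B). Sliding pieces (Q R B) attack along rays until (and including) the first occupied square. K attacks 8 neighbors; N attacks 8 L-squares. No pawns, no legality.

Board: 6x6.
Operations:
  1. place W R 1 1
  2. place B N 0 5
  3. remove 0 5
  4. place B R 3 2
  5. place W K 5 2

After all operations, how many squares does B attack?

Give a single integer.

Op 1: place WR@(1,1)
Op 2: place BN@(0,5)
Op 3: remove (0,5)
Op 4: place BR@(3,2)
Op 5: place WK@(5,2)
Per-piece attacks for B:
  BR@(3,2): attacks (3,3) (3,4) (3,5) (3,1) (3,0) (4,2) (5,2) (2,2) (1,2) (0,2) [ray(1,0) blocked at (5,2)]
Union (10 distinct): (0,2) (1,2) (2,2) (3,0) (3,1) (3,3) (3,4) (3,5) (4,2) (5,2)

Answer: 10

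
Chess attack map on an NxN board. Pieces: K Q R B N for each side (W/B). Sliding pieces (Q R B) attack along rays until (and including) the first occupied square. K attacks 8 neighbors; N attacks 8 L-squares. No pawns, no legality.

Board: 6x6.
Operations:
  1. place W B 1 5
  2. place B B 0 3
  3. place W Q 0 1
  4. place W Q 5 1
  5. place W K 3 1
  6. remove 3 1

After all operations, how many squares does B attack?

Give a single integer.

Op 1: place WB@(1,5)
Op 2: place BB@(0,3)
Op 3: place WQ@(0,1)
Op 4: place WQ@(5,1)
Op 5: place WK@(3,1)
Op 6: remove (3,1)
Per-piece attacks for B:
  BB@(0,3): attacks (1,4) (2,5) (1,2) (2,1) (3,0)
Union (5 distinct): (1,2) (1,4) (2,1) (2,5) (3,0)

Answer: 5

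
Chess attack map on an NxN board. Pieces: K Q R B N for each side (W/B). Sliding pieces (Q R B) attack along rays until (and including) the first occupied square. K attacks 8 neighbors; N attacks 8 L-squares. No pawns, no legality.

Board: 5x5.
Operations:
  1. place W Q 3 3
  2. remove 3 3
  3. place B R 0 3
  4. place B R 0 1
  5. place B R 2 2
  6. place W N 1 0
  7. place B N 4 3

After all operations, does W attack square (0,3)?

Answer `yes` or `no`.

Op 1: place WQ@(3,3)
Op 2: remove (3,3)
Op 3: place BR@(0,3)
Op 4: place BR@(0,1)
Op 5: place BR@(2,2)
Op 6: place WN@(1,0)
Op 7: place BN@(4,3)
Per-piece attacks for W:
  WN@(1,0): attacks (2,2) (3,1) (0,2)
W attacks (0,3): no

Answer: no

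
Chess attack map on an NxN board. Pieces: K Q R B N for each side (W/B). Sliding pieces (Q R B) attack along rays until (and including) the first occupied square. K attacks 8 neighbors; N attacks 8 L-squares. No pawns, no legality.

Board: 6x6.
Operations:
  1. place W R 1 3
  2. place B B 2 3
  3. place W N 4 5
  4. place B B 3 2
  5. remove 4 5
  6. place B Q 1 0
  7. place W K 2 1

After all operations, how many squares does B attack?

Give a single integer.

Op 1: place WR@(1,3)
Op 2: place BB@(2,3)
Op 3: place WN@(4,5)
Op 4: place BB@(3,2)
Op 5: remove (4,5)
Op 6: place BQ@(1,0)
Op 7: place WK@(2,1)
Per-piece attacks for B:
  BQ@(1,0): attacks (1,1) (1,2) (1,3) (2,0) (3,0) (4,0) (5,0) (0,0) (2,1) (0,1) [ray(0,1) blocked at (1,3); ray(1,1) blocked at (2,1)]
  BB@(2,3): attacks (3,4) (4,5) (3,2) (1,4) (0,5) (1,2) (0,1) [ray(1,-1) blocked at (3,2)]
  BB@(3,2): attacks (4,3) (5,4) (4,1) (5,0) (2,3) (2,1) [ray(-1,1) blocked at (2,3); ray(-1,-1) blocked at (2,1)]
Union (19 distinct): (0,0) (0,1) (0,5) (1,1) (1,2) (1,3) (1,4) (2,0) (2,1) (2,3) (3,0) (3,2) (3,4) (4,0) (4,1) (4,3) (4,5) (5,0) (5,4)

Answer: 19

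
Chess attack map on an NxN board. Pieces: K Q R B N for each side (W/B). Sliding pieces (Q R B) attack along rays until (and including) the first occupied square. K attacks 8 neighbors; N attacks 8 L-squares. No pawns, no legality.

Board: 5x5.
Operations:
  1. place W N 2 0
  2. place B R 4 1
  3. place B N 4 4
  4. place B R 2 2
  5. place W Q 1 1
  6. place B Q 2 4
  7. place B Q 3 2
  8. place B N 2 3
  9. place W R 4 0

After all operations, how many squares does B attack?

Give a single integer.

Op 1: place WN@(2,0)
Op 2: place BR@(4,1)
Op 3: place BN@(4,4)
Op 4: place BR@(2,2)
Op 5: place WQ@(1,1)
Op 6: place BQ@(2,4)
Op 7: place BQ@(3,2)
Op 8: place BN@(2,3)
Op 9: place WR@(4,0)
Per-piece attacks for B:
  BR@(2,2): attacks (2,3) (2,1) (2,0) (3,2) (1,2) (0,2) [ray(0,1) blocked at (2,3); ray(0,-1) blocked at (2,0); ray(1,0) blocked at (3,2)]
  BN@(2,3): attacks (4,4) (0,4) (3,1) (4,2) (1,1) (0,2)
  BQ@(2,4): attacks (2,3) (3,4) (4,4) (1,4) (0,4) (3,3) (4,2) (1,3) (0,2) [ray(0,-1) blocked at (2,3); ray(1,0) blocked at (4,4)]
  BQ@(3,2): attacks (3,3) (3,4) (3,1) (3,0) (4,2) (2,2) (4,3) (4,1) (2,3) (2,1) (1,0) [ray(-1,0) blocked at (2,2); ray(1,-1) blocked at (4,1); ray(-1,1) blocked at (2,3)]
  BR@(4,1): attacks (4,2) (4,3) (4,4) (4,0) (3,1) (2,1) (1,1) [ray(0,1) blocked at (4,4); ray(0,-1) blocked at (4,0); ray(-1,0) blocked at (1,1)]
  BN@(4,4): attacks (3,2) (2,3)
Union (21 distinct): (0,2) (0,4) (1,0) (1,1) (1,2) (1,3) (1,4) (2,0) (2,1) (2,2) (2,3) (3,0) (3,1) (3,2) (3,3) (3,4) (4,0) (4,1) (4,2) (4,3) (4,4)

Answer: 21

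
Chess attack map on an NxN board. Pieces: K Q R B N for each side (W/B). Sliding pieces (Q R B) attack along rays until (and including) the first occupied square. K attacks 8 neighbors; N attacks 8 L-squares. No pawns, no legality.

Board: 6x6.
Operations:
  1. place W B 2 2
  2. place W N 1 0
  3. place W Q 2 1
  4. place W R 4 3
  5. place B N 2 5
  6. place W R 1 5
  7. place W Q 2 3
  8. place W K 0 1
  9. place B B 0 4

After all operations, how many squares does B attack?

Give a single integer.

Op 1: place WB@(2,2)
Op 2: place WN@(1,0)
Op 3: place WQ@(2,1)
Op 4: place WR@(4,3)
Op 5: place BN@(2,5)
Op 6: place WR@(1,5)
Op 7: place WQ@(2,3)
Op 8: place WK@(0,1)
Op 9: place BB@(0,4)
Per-piece attacks for B:
  BB@(0,4): attacks (1,5) (1,3) (2,2) [ray(1,1) blocked at (1,5); ray(1,-1) blocked at (2,2)]
  BN@(2,5): attacks (3,3) (4,4) (1,3) (0,4)
Union (6 distinct): (0,4) (1,3) (1,5) (2,2) (3,3) (4,4)

Answer: 6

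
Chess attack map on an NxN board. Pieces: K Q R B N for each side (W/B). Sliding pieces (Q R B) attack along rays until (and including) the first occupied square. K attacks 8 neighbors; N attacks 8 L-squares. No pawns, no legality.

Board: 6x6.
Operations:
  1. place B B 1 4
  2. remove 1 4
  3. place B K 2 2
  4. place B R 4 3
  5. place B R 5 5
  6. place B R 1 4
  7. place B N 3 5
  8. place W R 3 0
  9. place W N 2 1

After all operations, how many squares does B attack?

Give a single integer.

Op 1: place BB@(1,4)
Op 2: remove (1,4)
Op 3: place BK@(2,2)
Op 4: place BR@(4,3)
Op 5: place BR@(5,5)
Op 6: place BR@(1,4)
Op 7: place BN@(3,5)
Op 8: place WR@(3,0)
Op 9: place WN@(2,1)
Per-piece attacks for B:
  BR@(1,4): attacks (1,5) (1,3) (1,2) (1,1) (1,0) (2,4) (3,4) (4,4) (5,4) (0,4)
  BK@(2,2): attacks (2,3) (2,1) (3,2) (1,2) (3,3) (3,1) (1,3) (1,1)
  BN@(3,5): attacks (4,3) (5,4) (2,3) (1,4)
  BR@(4,3): attacks (4,4) (4,5) (4,2) (4,1) (4,0) (5,3) (3,3) (2,3) (1,3) (0,3)
  BR@(5,5): attacks (5,4) (5,3) (5,2) (5,1) (5,0) (4,5) (3,5) [ray(-1,0) blocked at (3,5)]
Union (27 distinct): (0,3) (0,4) (1,0) (1,1) (1,2) (1,3) (1,4) (1,5) (2,1) (2,3) (2,4) (3,1) (3,2) (3,3) (3,4) (3,5) (4,0) (4,1) (4,2) (4,3) (4,4) (4,5) (5,0) (5,1) (5,2) (5,3) (5,4)

Answer: 27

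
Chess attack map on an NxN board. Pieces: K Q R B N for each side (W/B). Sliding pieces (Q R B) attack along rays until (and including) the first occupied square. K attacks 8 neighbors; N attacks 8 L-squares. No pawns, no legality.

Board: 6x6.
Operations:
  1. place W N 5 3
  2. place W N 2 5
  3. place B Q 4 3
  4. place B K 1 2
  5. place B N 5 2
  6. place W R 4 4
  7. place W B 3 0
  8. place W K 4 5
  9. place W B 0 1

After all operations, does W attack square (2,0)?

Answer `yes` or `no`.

Op 1: place WN@(5,3)
Op 2: place WN@(2,5)
Op 3: place BQ@(4,3)
Op 4: place BK@(1,2)
Op 5: place BN@(5,2)
Op 6: place WR@(4,4)
Op 7: place WB@(3,0)
Op 8: place WK@(4,5)
Op 9: place WB@(0,1)
Per-piece attacks for W:
  WB@(0,1): attacks (1,2) (1,0) [ray(1,1) blocked at (1,2)]
  WN@(2,5): attacks (3,3) (4,4) (1,3) (0,4)
  WB@(3,0): attacks (4,1) (5,2) (2,1) (1,2) [ray(1,1) blocked at (5,2); ray(-1,1) blocked at (1,2)]
  WR@(4,4): attacks (4,5) (4,3) (5,4) (3,4) (2,4) (1,4) (0,4) [ray(0,1) blocked at (4,5); ray(0,-1) blocked at (4,3)]
  WK@(4,5): attacks (4,4) (5,5) (3,5) (5,4) (3,4)
  WN@(5,3): attacks (4,5) (3,4) (4,1) (3,2)
W attacks (2,0): no

Answer: no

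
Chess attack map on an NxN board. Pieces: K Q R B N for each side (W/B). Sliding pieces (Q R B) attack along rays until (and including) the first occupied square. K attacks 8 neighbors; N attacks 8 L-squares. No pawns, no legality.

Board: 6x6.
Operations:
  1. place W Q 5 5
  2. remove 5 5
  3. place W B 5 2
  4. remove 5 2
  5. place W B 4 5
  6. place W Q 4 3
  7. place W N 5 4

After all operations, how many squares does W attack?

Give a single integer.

Op 1: place WQ@(5,5)
Op 2: remove (5,5)
Op 3: place WB@(5,2)
Op 4: remove (5,2)
Op 5: place WB@(4,5)
Op 6: place WQ@(4,3)
Op 7: place WN@(5,4)
Per-piece attacks for W:
  WQ@(4,3): attacks (4,4) (4,5) (4,2) (4,1) (4,0) (5,3) (3,3) (2,3) (1,3) (0,3) (5,4) (5,2) (3,4) (2,5) (3,2) (2,1) (1,0) [ray(0,1) blocked at (4,5); ray(1,1) blocked at (5,4)]
  WB@(4,5): attacks (5,4) (3,4) (2,3) (1,2) (0,1) [ray(1,-1) blocked at (5,4)]
  WN@(5,4): attacks (3,5) (4,2) (3,3)
Union (20 distinct): (0,1) (0,3) (1,0) (1,2) (1,3) (2,1) (2,3) (2,5) (3,2) (3,3) (3,4) (3,5) (4,0) (4,1) (4,2) (4,4) (4,5) (5,2) (5,3) (5,4)

Answer: 20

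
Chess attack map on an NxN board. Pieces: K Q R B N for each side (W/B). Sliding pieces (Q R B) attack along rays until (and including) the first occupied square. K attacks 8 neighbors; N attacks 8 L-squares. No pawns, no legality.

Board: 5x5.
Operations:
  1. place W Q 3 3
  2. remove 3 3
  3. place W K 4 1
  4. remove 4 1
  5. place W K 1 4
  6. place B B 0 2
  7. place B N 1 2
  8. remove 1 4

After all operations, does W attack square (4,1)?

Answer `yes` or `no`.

Answer: no

Derivation:
Op 1: place WQ@(3,3)
Op 2: remove (3,3)
Op 3: place WK@(4,1)
Op 4: remove (4,1)
Op 5: place WK@(1,4)
Op 6: place BB@(0,2)
Op 7: place BN@(1,2)
Op 8: remove (1,4)
Per-piece attacks for W:
W attacks (4,1): no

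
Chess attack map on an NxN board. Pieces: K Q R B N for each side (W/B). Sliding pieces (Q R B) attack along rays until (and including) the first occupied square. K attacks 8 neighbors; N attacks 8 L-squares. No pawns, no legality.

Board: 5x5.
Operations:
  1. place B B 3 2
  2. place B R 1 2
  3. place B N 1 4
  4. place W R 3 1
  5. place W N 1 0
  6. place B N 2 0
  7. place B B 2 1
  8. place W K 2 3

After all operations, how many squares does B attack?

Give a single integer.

Op 1: place BB@(3,2)
Op 2: place BR@(1,2)
Op 3: place BN@(1,4)
Op 4: place WR@(3,1)
Op 5: place WN@(1,0)
Op 6: place BN@(2,0)
Op 7: place BB@(2,1)
Op 8: place WK@(2,3)
Per-piece attacks for B:
  BR@(1,2): attacks (1,3) (1,4) (1,1) (1,0) (2,2) (3,2) (0,2) [ray(0,1) blocked at (1,4); ray(0,-1) blocked at (1,0); ray(1,0) blocked at (3,2)]
  BN@(1,4): attacks (2,2) (3,3) (0,2)
  BN@(2,0): attacks (3,2) (4,1) (1,2) (0,1)
  BB@(2,1): attacks (3,2) (3,0) (1,2) (1,0) [ray(1,1) blocked at (3,2); ray(-1,1) blocked at (1,2); ray(-1,-1) blocked at (1,0)]
  BB@(3,2): attacks (4,3) (4,1) (2,3) (2,1) [ray(-1,1) blocked at (2,3); ray(-1,-1) blocked at (2,1)]
Union (15 distinct): (0,1) (0,2) (1,0) (1,1) (1,2) (1,3) (1,4) (2,1) (2,2) (2,3) (3,0) (3,2) (3,3) (4,1) (4,3)

Answer: 15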